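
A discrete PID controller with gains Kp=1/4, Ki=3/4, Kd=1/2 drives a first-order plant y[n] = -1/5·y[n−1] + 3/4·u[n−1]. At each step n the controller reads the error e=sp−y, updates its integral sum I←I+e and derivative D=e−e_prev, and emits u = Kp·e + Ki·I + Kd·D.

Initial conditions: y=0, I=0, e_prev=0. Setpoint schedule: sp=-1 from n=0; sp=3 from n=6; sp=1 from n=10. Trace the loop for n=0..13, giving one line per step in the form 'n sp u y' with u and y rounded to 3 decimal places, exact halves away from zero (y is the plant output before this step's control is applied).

(exact arithmetic carried between steps; '≈' marks a value shown rounded to 6 d.p. or computed from one; I and e_prev carry over from the previous line; the table rounds u and y to 3 d.p., halves away from zero)
n=0: y=0, sp=-1, e=sp−y=-1; I=-1, D=e−e_prev=-1; u=1/4·(-1)+3/4·(-1)+1/2·(-1)=-1.5; next y=-1/5·0+3/4·(-1.5)=-1.125
n=1: y=-1.125, sp=-1, e=sp−y=0.125; I=-0.875, D=e−e_prev=1.125; u=1/4·0.125+3/4·(-0.875)+1/2·1.125=-0.0625; next y=-1/5·(-1.125)+3/4·(-0.0625)=0.178125
n=2: y=0.178125, sp=-1, e=sp−y=-1.178125; I=-2.053125, D=e−e_prev=-1.303125; u=1/4·(-1.178125)+3/4·(-2.053125)+1/2·(-1.303125)≈-2.485938; next y=-1/5·0.178125+3/4·(-2.485938)≈-1.900078
n=3: y≈-1.900078, sp=-1, e=sp−y≈0.900078; I≈-1.153047, D=e−e_prev≈2.078203; u=1/4·0.900078+3/4·(-1.153047)+1/2·2.078203≈0.399336; next y=-1/5·(-1.900078)+3/4·0.399336≈0.679518
n=4: y≈0.679518, sp=-1, e=sp−y≈-1.679518; I≈-2.832564, D=e−e_prev≈-2.579596; u=1/4·(-1.679518)+3/4·(-2.832564)+1/2·(-2.579596)≈-3.834101; next y=-1/5·0.679518+3/4·(-3.834101)≈-3.011479
n=5: y≈-3.011479, sp=-1, e=sp−y≈2.011479; I≈-0.821085, D=e−e_prev≈3.690997; u=1/4·2.011479+3/4·(-0.821085)+1/2·3.690997≈1.732554; next y=-1/5·(-3.011479)+3/4·1.732554≈1.901711
n=6: y≈1.901711, sp=3, e=sp−y≈1.098289; I≈0.277203, D=e−e_prev≈-0.913190; u=1/4·1.098289+3/4·0.277203+1/2·(-0.913190)≈0.025880; next y=-1/5·1.901711+3/4·0.025880≈-0.360933
n=7: y≈-0.360933, sp=3, e=sp−y≈3.360933; I≈3.638136, D=e−e_prev≈2.262644; u=1/4·3.360933+3/4·3.638136+1/2·2.262644≈4.700157; next y=-1/5·(-0.360933)+3/4·4.700157≈3.597304
n=8: y≈3.597304, sp=3, e=sp−y≈-0.597304; I≈3.040832, D=e−e_prev≈-3.958237; u=1/4·(-0.597304)+3/4·3.040832+1/2·(-3.958237)≈0.152179; next y=-1/5·3.597304+3/4·0.152179≈-0.605326
n=9: y≈-0.605326, sp=3, e=sp−y≈3.605326; I≈6.646158, D=e−e_prev≈4.202631; u=1/4·3.605326+3/4·6.646158+1/2·4.202631≈7.987265; next y=-1/5·(-0.605326)+3/4·7.987265≈6.111514
n=10: y≈6.111514, sp=1, e=sp−y≈-5.111514; I≈1.534644, D=e−e_prev≈-8.716841; u=1/4·(-5.111514)+3/4·1.534644+1/2·(-8.716841)≈-4.485316; next y=-1/5·6.111514+3/4·(-4.485316)≈-4.586290
n=11: y≈-4.586290, sp=1, e=sp−y≈5.586290; I≈7.120934, D=e−e_prev≈10.697804; u=1/4·5.586290+3/4·7.120934+1/2·10.697804≈12.086175; next y=-1/5·(-4.586290)+3/4·12.086175≈9.981889
n=12: y≈9.981889, sp=1, e=sp−y≈-8.981889; I≈-1.860955, D=e−e_prev≈-14.568179; u=1/4·(-8.981889)+3/4·(-1.860955)+1/2·(-14.568179)≈-10.925278; next y=-1/5·9.981889+3/4·(-10.925278)≈-10.190337
n=13: y≈-10.190337, sp=1, e=sp−y≈11.190337; I≈9.329381, D=e−e_prev≈20.172226; u=1/4·11.190337+3/4·9.329381+1/2·20.172226≈19.880733; next y=-1/5·(-10.190337)+3/4·19.880733≈16.948617

0 -1 -1.500 0.000
1 -1 -0.063 -1.125
2 -1 -2.486 0.178
3 -1 0.399 -1.900
4 -1 -3.834 0.680
5 -1 1.733 -3.011
6 3 0.026 1.902
7 3 4.700 -0.361
8 3 0.152 3.597
9 3 7.987 -0.605
10 1 -4.485 6.112
11 1 12.086 -4.586
12 1 -10.925 9.982
13 1 19.881 -10.190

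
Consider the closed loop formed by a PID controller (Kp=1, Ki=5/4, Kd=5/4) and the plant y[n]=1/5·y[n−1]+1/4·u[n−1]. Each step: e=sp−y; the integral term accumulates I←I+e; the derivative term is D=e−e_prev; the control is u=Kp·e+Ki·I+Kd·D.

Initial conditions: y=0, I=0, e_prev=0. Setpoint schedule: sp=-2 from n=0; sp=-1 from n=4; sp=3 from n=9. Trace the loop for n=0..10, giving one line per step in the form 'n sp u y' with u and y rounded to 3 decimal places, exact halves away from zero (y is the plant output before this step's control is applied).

0 -2 -7.000 0.000
1 -2 -0.875 -1.750
2 -2 -7.509 -0.569
3 -2 -2.844 -1.991
4 -1 -4.220 -1.109
5 -1 -3.644 -1.277
6 -1 -3.894 -1.166
7 -1 -3.407 -1.207
8 -1 -3.597 -1.093
9 3 10.748 -1.118
10 3 -1.670 2.464

(exact arithmetic carried between steps; '≈' marks a value shown rounded to 6 d.p. or computed from one; I and e_prev carry over from the previous line; the table rounds u and y to 3 d.p., halves away from zero)
n=0: y=0, sp=-2, e=sp−y=-2; I=-2, D=e−e_prev=-2; u=1·(-2)+5/4·(-2)+5/4·(-2)=-7; next y=1/5·0+1/4·(-7)=-1.75
n=1: y=-1.75, sp=-2, e=sp−y=-0.25; I=-2.25, D=e−e_prev=1.75; u=1·(-0.25)+5/4·(-2.25)+5/4·1.75=-0.875; next y=1/5·(-1.75)+1/4·(-0.875)=-0.56875
n=2: y=-0.56875, sp=-2, e=sp−y=-1.43125; I=-3.68125, D=e−e_prev=-1.18125; u=1·(-1.43125)+5/4·(-3.68125)+5/4·(-1.18125)=-7.509375; next y=1/5·(-0.56875)+1/4·(-7.509375)≈-1.991094
n=3: y≈-1.991094, sp=-2, e=sp−y≈-0.008906; I≈-3.690156, D=e−e_prev≈1.422344; u=1·(-0.008906)+5/4·(-3.690156)+5/4·1.422344≈-2.843672; next y=1/5·(-1.991094)+1/4·(-2.843672)≈-1.109137
n=4: y≈-1.109137, sp=-1, e=sp−y≈0.109137; I≈-3.581020, D=e−e_prev≈0.118043; u=1·0.109137+5/4·(-3.581020)+5/4·0.118043≈-4.219584; next y=1/5·(-1.109137)+1/4·(-4.219584)≈-1.276723
n=5: y≈-1.276723, sp=-1, e=sp−y≈0.276723; I≈-3.304296, D=e−e_prev≈0.167587; u=1·0.276723+5/4·(-3.304296)+5/4·0.167587≈-3.644164; next y=1/5·(-1.276723)+1/4·(-3.644164)≈-1.166386
n=6: y≈-1.166386, sp=-1, e=sp−y≈0.166386; I≈-3.137911, D=e−e_prev≈-0.110338; u=1·0.166386+5/4·(-3.137911)+5/4·(-0.110338)≈-3.893925; next y=1/5·(-1.166386)+1/4·(-3.893925)≈-1.206758
n=7: y≈-1.206758, sp=-1, e=sp−y≈0.206758; I≈-2.931152, D=e−e_prev≈0.040373; u=1·0.206758+5/4·(-2.931152)+5/4·0.040373≈-3.406716; next y=1/5·(-1.206758)+1/4·(-3.406716)≈-1.093031
n=8: y≈-1.093031, sp=-1, e=sp−y≈0.093031; I≈-2.838122, D=e−e_prev≈-0.113728; u=1·0.093031+5/4·(-2.838122)+5/4·(-0.113728)≈-3.596781; next y=1/5·(-1.093031)+1/4·(-3.596781)≈-1.117801
n=9: y≈-1.117801, sp=3, e=sp−y≈4.117801; I≈1.279680, D=e−e_prev≈4.024771; u=1·4.117801+5/4·1.279680+5/4·4.024771≈10.748364; next y=1/5·(-1.117801)+1/4·10.748364≈2.463531
n=10: y≈2.463531, sp=3, e=sp−y≈0.536469; I≈1.816149, D=e−e_prev≈-3.581332; u=1·0.536469+5/4·1.816149+5/4·(-3.581332)≈-1.670010; next y=1/5·2.463531+1/4·(-1.670010)≈0.075204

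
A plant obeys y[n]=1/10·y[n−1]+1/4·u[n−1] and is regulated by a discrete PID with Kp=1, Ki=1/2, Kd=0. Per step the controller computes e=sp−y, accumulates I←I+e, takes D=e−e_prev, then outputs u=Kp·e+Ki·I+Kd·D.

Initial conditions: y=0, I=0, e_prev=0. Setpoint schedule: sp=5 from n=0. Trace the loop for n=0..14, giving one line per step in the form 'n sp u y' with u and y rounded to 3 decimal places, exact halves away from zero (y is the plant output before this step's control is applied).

0 5 7.500 0.000
1 5 7.188 1.875
2 5 8.586 1.984
3 5 9.553 2.345
4 5 10.464 2.623
5 5 11.269 2.878
6 5 11.990 3.105
7 5 12.633 3.308
8 5 13.207 3.489
9 5 13.720 3.651
10 5 14.178 3.795
11 5 14.587 3.924
12 5 14.953 4.039
13 5 15.279 4.142
14 5 15.570 4.234

(exact arithmetic carried between steps; '≈' marks a value shown rounded to 6 d.p. or computed from one; I and e_prev carry over from the previous line; the table rounds u and y to 3 d.p., halves away from zero)
n=0: y=0, sp=5, e=sp−y=5; I=5, D=e−e_prev=5; u=1·5+1/2·5+0·5=7.5; next y=1/10·0+1/4·7.5=1.875
n=1: y=1.875, sp=5, e=sp−y=3.125; I=8.125, D=e−e_prev=-1.875; u=1·3.125+1/2·8.125+0·(-1.875)=7.1875; next y=1/10·1.875+1/4·7.1875=1.984375
n=2: y=1.984375, sp=5, e=sp−y=3.015625; I=11.140625, D=e−e_prev=-0.109375; u=1·3.015625+1/2·11.140625+0·(-0.109375)≈8.585938; next y=1/10·1.984375+1/4·8.585938≈2.344922
n=3: y≈2.344922, sp=5, e=sp−y≈2.655078; I≈13.795703, D=e−e_prev≈-0.360547; u=1·2.655078+1/2·13.795703+0·(-0.360547)≈9.552930; next y=1/10·2.344922+1/4·9.552930≈2.622725
n=4: y≈2.622725, sp=5, e=sp−y≈2.377275; I≈16.172979, D=e−e_prev≈-0.277803; u=1·2.377275+1/2·16.172979+0·(-0.277803)≈10.463765; next y=1/10·2.622725+1/4·10.463765≈2.878214
n=5: y≈2.878214, sp=5, e=sp−y≈2.121786; I≈18.294765, D=e−e_prev≈-0.255489; u=1·2.121786+1/2·18.294765+0·(-0.255489)≈11.269169; next y=1/10·2.878214+1/4·11.269169≈3.105114
n=6: y≈3.105114, sp=5, e=sp−y≈1.894886; I≈20.189651, D=e−e_prev≈-0.226900; u=1·1.894886+1/2·20.189651+0·(-0.226900)≈11.989712; next y=1/10·3.105114+1/4·11.989712≈3.307939
n=7: y≈3.307939, sp=5, e=sp−y≈1.692061; I≈21.881712, D=e−e_prev≈-0.202826; u=1·1.692061+1/2·21.881712+0·(-0.202826)≈12.632917; next y=1/10·3.307939+1/4·12.632917≈3.489023
n=8: y≈3.489023, sp=5, e=sp−y≈1.510977; I≈23.392689, D=e−e_prev≈-0.181084; u=1·1.510977+1/2·23.392689+0·(-0.181084)≈13.207321; next y=1/10·3.489023+1/4·13.207321≈3.650733
n=9: y≈3.650733, sp=5, e=sp−y≈1.349267; I≈24.741956, D=e−e_prev≈-0.161710; u=1·1.349267+1/2·24.741956+0·(-0.161710)≈13.720245; next y=1/10·3.650733+1/4·13.720245≈3.795135
n=10: y≈3.795135, sp=5, e=sp−y≈1.204865; I≈25.946822, D=e−e_prev≈-0.144402; u=1·1.204865+1/2·25.946822+0·(-0.144402)≈14.178276; next y=1/10·3.795135+1/4·14.178276≈3.924083
n=11: y≈3.924083, sp=5, e=sp−y≈1.075917; I≈27.022739, D=e−e_prev≈-0.128948; u=1·1.075917+1/2·27.022739+0·(-0.128948)≈14.587287; next y=1/10·3.924083+1/4·14.587287≈4.039230
n=12: y≈4.039230, sp=5, e=sp−y≈0.960770; I≈27.983509, D=e−e_prev≈-0.115148; u=1·0.960770+1/2·27.983509+0·(-0.115148)≈14.952525; next y=1/10·4.039230+1/4·14.952525≈4.142054
n=13: y≈4.142054, sp=5, e=sp−y≈0.857946; I≈28.841455, D=e−e_prev≈-0.102824; u=1·0.857946+1/2·28.841455+0·(-0.102824)≈15.278673; next y=1/10·4.142054+1/4·15.278673≈4.233874
n=14: y≈4.233874, sp=5, e=sp−y≈0.766126; I≈29.607581, D=e−e_prev≈-0.091820; u=1·0.766126+1/2·29.607581+0·(-0.091820)≈15.569917; next y=1/10·4.233874+1/4·15.569917≈4.315867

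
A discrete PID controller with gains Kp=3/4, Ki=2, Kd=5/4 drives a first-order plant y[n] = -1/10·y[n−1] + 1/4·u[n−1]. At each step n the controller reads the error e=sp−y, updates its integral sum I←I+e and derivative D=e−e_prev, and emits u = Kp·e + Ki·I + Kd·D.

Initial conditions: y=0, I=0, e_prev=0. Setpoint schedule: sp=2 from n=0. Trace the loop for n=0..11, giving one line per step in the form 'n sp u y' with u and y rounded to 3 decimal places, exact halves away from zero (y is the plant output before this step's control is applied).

0 2 8.000 0.000
1 2 1.500 2.000
2 2 11.300 0.175
3 2 2.139 2.808
4 2 14.029 0.254
5 2 1.417 3.482
6 2 16.391 0.006
7 2 -0.330 4.097
8 2 18.947 -0.492
9 2 -2.918 4.786
10 2 22.084 -1.208
11 2 -6.392 5.642

(exact arithmetic carried between steps; '≈' marks a value shown rounded to 6 d.p. or computed from one; I and e_prev carry over from the previous line; the table rounds u and y to 3 d.p., halves away from zero)
n=0: y=0, sp=2, e=sp−y=2; I=2, D=e−e_prev=2; u=3/4·2+2·2+5/4·2=8; next y=-1/10·0+1/4·8=2
n=1: y=2, sp=2, e=sp−y=0; I=2, D=e−e_prev=-2; u=3/4·0+2·2+5/4·(-2)=1.5; next y=-1/10·2+1/4·1.5=0.175
n=2: y=0.175, sp=2, e=sp−y=1.825; I=3.825, D=e−e_prev=1.825; u=3/4·1.825+2·3.825+5/4·1.825=11.3; next y=-1/10·0.175+1/4·11.3=2.8075
n=3: y=2.8075, sp=2, e=sp−y=-0.8075; I=3.0175, D=e−e_prev=-2.6325; u=3/4·(-0.8075)+2·3.0175+5/4·(-2.6325)=2.13875; next y=-1/10·2.8075+1/4·2.13875≈0.253938
n=4: y≈0.253938, sp=2, e=sp−y≈1.746063; I≈4.763563, D=e−e_prev≈2.553563; u=3/4·1.746063+2·4.763563+5/4·2.553563≈14.028625; next y=-1/10·0.253938+1/4·14.028625≈3.481763
n=5: y≈3.481763, sp=2, e=sp−y≈-1.481763; I≈3.2818, D=e−e_prev≈-3.227825; u=3/4·(-1.481763)+2·3.2818+5/4·(-3.227825)≈1.417497; next y=-1/10·3.481763+1/4·1.417497≈0.006198
n=6: y≈0.006198, sp=2, e=sp−y≈1.993802; I≈5.275602, D=e−e_prev≈3.475565; u=3/4·1.993802+2·5.275602+5/4·3.475565≈16.391011; next y=-1/10·0.006198+1/4·16.391011≈4.097133
n=7: y≈4.097133, sp=2, e=sp−y≈-2.097133; I≈3.178469, D=e−e_prev≈-4.090935; u=3/4·(-2.097133)+2·3.178469+5/4·(-4.090935)≈-0.329581; next y=-1/10·4.097133+1/4·(-0.329581)≈-0.492108
n=8: y≈-0.492108, sp=2, e=sp−y≈2.492108; I≈5.670577, D=e−e_prev≈4.589241; u=3/4·2.492108+2·5.670577+5/4·4.589241≈18.946788; next y=-1/10·(-0.492108)+1/4·18.946788≈4.785908
n=9: y≈4.785908, sp=2, e=sp−y≈-2.785908; I≈2.884670, D=e−e_prev≈-5.278016; u=3/4·(-2.785908)+2·2.884670+5/4·(-5.278016)≈-2.917612; next y=-1/10·4.785908+1/4·(-2.917612)≈-1.207994
n=10: y≈-1.207994, sp=2, e=sp−y≈3.207994; I≈6.092663, D=e−e_prev≈5.993902; u=3/4·3.207994+2·6.092663+5/4·5.993902≈22.083699; next y=-1/10·(-1.207994)+1/4·22.083699≈5.641724
n=11: y≈5.641724, sp=2, e=sp−y≈-3.641724; I≈2.450939, D=e−e_prev≈-6.849718; u=3/4·(-3.641724)+2·2.450939+5/4·(-6.849718)≈-6.391562; next y=-1/10·5.641724+1/4·(-6.391562)≈-2.162063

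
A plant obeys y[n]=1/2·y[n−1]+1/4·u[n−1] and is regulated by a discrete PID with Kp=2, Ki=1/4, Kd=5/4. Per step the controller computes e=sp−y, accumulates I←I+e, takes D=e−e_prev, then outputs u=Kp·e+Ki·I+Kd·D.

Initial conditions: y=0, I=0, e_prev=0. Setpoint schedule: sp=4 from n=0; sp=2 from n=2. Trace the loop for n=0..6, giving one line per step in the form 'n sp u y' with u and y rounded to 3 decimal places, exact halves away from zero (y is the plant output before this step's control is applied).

(exact arithmetic carried between steps; '≈' marks a value shown rounded to 6 d.p. or computed from one; I and e_prev carry over from the previous line; the table rounds u and y to 3 d.p., halves away from zero)
n=0: y=0, sp=4, e=sp−y=4; I=4, D=e−e_prev=4; u=2·4+1/4·4+5/4·4=14; next y=1/2·0+1/4·14=3.5
n=1: y=3.5, sp=4, e=sp−y=0.5; I=4.5, D=e−e_prev=-3.5; u=2·0.5+1/4·4.5+5/4·(-3.5)=-2.25; next y=1/2·3.5+1/4·(-2.25)=1.1875
n=2: y=1.1875, sp=2, e=sp−y=0.8125; I=5.3125, D=e−e_prev=0.3125; u=2·0.8125+1/4·5.3125+5/4·0.3125=3.34375; next y=1/2·1.1875+1/4·3.34375≈1.429688
n=3: y≈1.429688, sp=2, e=sp−y≈0.570313; I≈5.882813, D=e−e_prev≈-0.242188; u=2·0.570313+1/4·5.882813+5/4·(-0.242188)≈2.308594; next y=1/2·1.429688+1/4·2.308594≈1.291992
n=4: y≈1.291992, sp=2, e=sp−y≈0.708008; I≈6.590820, D=e−e_prev≈0.137695; u=2·0.708008+1/4·6.590820+5/4·0.137695≈3.235840; next y=1/2·1.291992+1/4·3.235840≈1.454956
n=5: y≈1.454956, sp=2, e=sp−y≈0.545044; I≈7.135864, D=e−e_prev≈-0.162964; u=2·0.545044+1/4·7.135864+5/4·(-0.162964)≈2.670349; next y=1/2·1.454956+1/4·2.670349≈1.395065
n=6: y≈1.395065, sp=2, e=sp−y≈0.604935; I≈7.740799, D=e−e_prev≈0.059891; u=2·0.604935+1/4·7.740799+5/4·0.059891≈3.219933; next y=1/2·1.395065+1/4·3.219933≈1.502516

0 4 14.000 0.000
1 4 -2.250 3.500
2 2 3.344 1.188
3 2 2.309 1.430
4 2 3.236 1.292
5 2 2.670 1.455
6 2 3.220 1.395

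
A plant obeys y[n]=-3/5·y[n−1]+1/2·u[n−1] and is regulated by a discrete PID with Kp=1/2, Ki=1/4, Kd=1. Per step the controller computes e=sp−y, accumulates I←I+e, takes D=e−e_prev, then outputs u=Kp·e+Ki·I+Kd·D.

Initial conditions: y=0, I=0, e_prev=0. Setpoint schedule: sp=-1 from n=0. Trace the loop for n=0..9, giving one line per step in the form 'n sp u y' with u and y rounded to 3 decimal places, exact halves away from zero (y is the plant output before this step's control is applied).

0 -1 -1.750 0.000
1 -1 0.531 -0.875
2 -1 -3.290 0.791
3 -1 3.020 -2.119
4 -1 -8.187 2.782
5 -1 10.721 -5.762
6 -1 -22.148 8.818
7 -1 34.048 -16.365
8 -1 -62.908 26.843
9 -1 103.545 -47.560

(exact arithmetic carried between steps; '≈' marks a value shown rounded to 6 d.p. or computed from one; I and e_prev carry over from the previous line; the table rounds u and y to 3 d.p., halves away from zero)
n=0: y=0, sp=-1, e=sp−y=-1; I=-1, D=e−e_prev=-1; u=1/2·(-1)+1/4·(-1)+1·(-1)=-1.75; next y=-3/5·0+1/2·(-1.75)=-0.875
n=1: y=-0.875, sp=-1, e=sp−y=-0.125; I=-1.125, D=e−e_prev=0.875; u=1/2·(-0.125)+1/4·(-1.125)+1·0.875=0.53125; next y=-3/5·(-0.875)+1/2·0.53125=0.790625
n=2: y=0.790625, sp=-1, e=sp−y=-1.790625; I=-2.915625, D=e−e_prev=-1.665625; u=1/2·(-1.790625)+1/4·(-2.915625)+1·(-1.665625)≈-3.289844; next y=-3/5·0.790625+1/2·(-3.289844)≈-2.119297
n=3: y≈-2.119297, sp=-1, e=sp−y≈1.119297; I≈-1.796328, D=e−e_prev≈2.909922; u=1/2·1.119297+1/4·(-1.796328)+1·2.909922≈3.020488; next y=-3/5·(-2.119297)+1/2·3.020488≈2.781822
n=4: y≈2.781822, sp=-1, e=sp−y≈-3.781822; I≈-5.578150, D=e−e_prev≈-4.901119; u=1/2·(-3.781822)+1/4·(-5.578150)+1·(-4.901119)≈-8.186568; next y=-3/5·2.781822+1/2·(-8.186568)≈-5.762377
n=5: y≈-5.762377, sp=-1, e=sp−y≈4.762377; I≈-0.815773, D=e−e_prev≈8.544200; u=1/2·4.762377+1/4·(-0.815773)+1·8.544200≈10.721445; next y=-3/5·(-5.762377)+1/2·10.721445≈8.818149
n=6: y≈8.818149, sp=-1, e=sp−y≈-9.818149; I≈-10.633922, D=e−e_prev≈-14.580526; u=1/2·(-9.818149)+1/4·(-10.633922)+1·(-14.580526)≈-22.148081; next y=-3/5·8.818149+1/2·(-22.148081)≈-16.364930
n=7: y≈-16.364930, sp=-1, e=sp−y≈15.364930; I≈4.731008, D=e−e_prev≈25.183079; u=1/2·15.364930+1/4·4.731008+1·25.183079≈34.048296; next y=-3/5·(-16.364930)+1/2·34.048296≈26.843106
n=8: y≈26.843106, sp=-1, e=sp−y≈-27.843106; I≈-23.112098, D=e−e_prev≈-43.208036; u=1/2·(-27.843106)+1/4·(-23.112098)+1·(-43.208036)≈-62.907613; next y=-3/5·26.843106+1/2·(-62.907613)≈-47.559670
n=9: y≈-47.559670, sp=-1, e=sp−y≈46.559670; I≈23.447572, D=e−e_prev≈74.402775; u=1/2·46.559670+1/4·23.447572+1·74.402775≈103.544503; next y=-3/5·(-47.559670)+1/2·103.544503≈80.308054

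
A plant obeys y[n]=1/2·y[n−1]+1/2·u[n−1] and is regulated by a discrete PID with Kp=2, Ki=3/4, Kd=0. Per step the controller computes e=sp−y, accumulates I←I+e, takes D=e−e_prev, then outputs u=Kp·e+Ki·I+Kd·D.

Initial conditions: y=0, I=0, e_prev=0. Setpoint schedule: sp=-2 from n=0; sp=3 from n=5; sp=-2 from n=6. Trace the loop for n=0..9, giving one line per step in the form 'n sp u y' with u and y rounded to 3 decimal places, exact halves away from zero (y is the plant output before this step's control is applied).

0 -2 -5.500 0.000
1 -2 0.563 -2.750
2 -2 -3.430 -1.094
3 -2 -0.897 -2.262
4 -2 -2.577 -1.580
5 3 12.229 -2.078
6 -2 -17.385 5.075
7 -2 8.191 -6.155
8 -2 -8.419 1.018
9 -2 2.293 -3.700

(exact arithmetic carried between steps; '≈' marks a value shown rounded to 6 d.p. or computed from one; I and e_prev carry over from the previous line; the table rounds u and y to 3 d.p., halves away from zero)
n=0: y=0, sp=-2, e=sp−y=-2; I=-2, D=e−e_prev=-2; u=2·(-2)+3/4·(-2)+0·(-2)=-5.5; next y=1/2·0+1/2·(-5.5)=-2.75
n=1: y=-2.75, sp=-2, e=sp−y=0.75; I=-1.25, D=e−e_prev=2.75; u=2·0.75+3/4·(-1.25)+0·2.75=0.5625; next y=1/2·(-2.75)+1/2·0.5625=-1.09375
n=2: y=-1.09375, sp=-2, e=sp−y=-0.90625; I=-2.15625, D=e−e_prev=-1.65625; u=2·(-0.90625)+3/4·(-2.15625)+0·(-1.65625)≈-3.429688; next y=1/2·(-1.09375)+1/2·(-3.429688)≈-2.261719
n=3: y≈-2.261719, sp=-2, e=sp−y≈0.261719; I≈-1.894531, D=e−e_prev≈1.167969; u=2·0.261719+3/4·(-1.894531)+0·1.167969≈-0.897461; next y=1/2·(-2.261719)+1/2·(-0.897461)≈-1.579590
n=4: y≈-1.579590, sp=-2, e=sp−y≈-0.420410; I≈-2.314941, D=e−e_prev≈-0.682129; u=2·(-0.420410)+3/4·(-2.314941)+0·(-0.682129)≈-2.577026; next y=1/2·(-1.579590)+1/2·(-2.577026)≈-2.078308
n=5: y≈-2.078308, sp=3, e=sp−y≈5.078308; I≈2.763367, D=e−e_prev≈5.498718; u=2·5.078308+3/4·2.763367+0·5.498718≈12.229141; next y=1/2·(-2.078308)+1/2·12.229141≈5.075417
n=6: y≈5.075417, sp=-2, e=sp−y≈-7.075417; I≈-4.312050, D=e−e_prev≈-12.153725; u=2·(-7.075417)+3/4·(-4.312050)+0·(-12.153725)≈-17.384871; next y=1/2·5.075417+1/2·(-17.384871)≈-6.154727
n=7: y≈-6.154727, sp=-2, e=sp−y≈4.154727; I≈-0.157323, D=e−e_prev≈11.230144; u=2·4.154727+3/4·(-0.157323)+0·11.230144≈8.191462; next y=1/2·(-6.154727)+1/2·8.191462≈1.018367
n=8: y≈1.018367, sp=-2, e=sp−y≈-3.018367; I≈-3.175690, D=e−e_prev≈-7.173094; u=2·(-3.018367)+3/4·(-3.175690)+0·(-7.173094)≈-8.418503; next y=1/2·1.018367+1/2·(-8.418503)≈-3.700068
n=9: y≈-3.700068, sp=-2, e=sp−y≈1.700068; I≈-1.475623, D=e−e_prev≈4.718435; u=2·1.700068+3/4·(-1.475623)+0·4.718435≈2.293418; next y=1/2·(-3.700068)+1/2·2.293418≈-0.703325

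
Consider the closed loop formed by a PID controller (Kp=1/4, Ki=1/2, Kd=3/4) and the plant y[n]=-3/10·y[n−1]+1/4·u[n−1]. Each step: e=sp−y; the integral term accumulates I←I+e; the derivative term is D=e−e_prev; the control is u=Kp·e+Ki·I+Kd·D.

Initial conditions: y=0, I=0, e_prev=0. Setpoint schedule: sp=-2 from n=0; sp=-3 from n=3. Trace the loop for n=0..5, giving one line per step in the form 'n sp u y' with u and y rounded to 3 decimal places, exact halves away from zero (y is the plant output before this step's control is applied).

0 -2 -3.000 0.000
1 -2 -1.375 -0.750
2 -2 -3.509 -0.119
3 -3 -4.392 -0.842
4 -3 -5.258 -0.846
5 -3 -6.015 -1.061

(exact arithmetic carried between steps; '≈' marks a value shown rounded to 6 d.p. or computed from one; I and e_prev carry over from the previous line; the table rounds u and y to 3 d.p., halves away from zero)
n=0: y=0, sp=-2, e=sp−y=-2; I=-2, D=e−e_prev=-2; u=1/4·(-2)+1/2·(-2)+3/4·(-2)=-3; next y=-3/10·0+1/4·(-3)=-0.75
n=1: y=-0.75, sp=-2, e=sp−y=-1.25; I=-3.25, D=e−e_prev=0.75; u=1/4·(-1.25)+1/2·(-3.25)+3/4·0.75=-1.375; next y=-3/10·(-0.75)+1/4·(-1.375)=-0.11875
n=2: y=-0.11875, sp=-2, e=sp−y=-1.88125; I=-5.13125, D=e−e_prev=-0.63125; u=1/4·(-1.88125)+1/2·(-5.13125)+3/4·(-0.63125)=-3.509375; next y=-3/10·(-0.11875)+1/4·(-3.509375)≈-0.841719
n=3: y≈-0.841719, sp=-3, e=sp−y≈-2.158281; I≈-7.289531, D=e−e_prev≈-0.277031; u=1/4·(-2.158281)+1/2·(-7.289531)+3/4·(-0.277031)≈-4.392109; next y=-3/10·(-0.841719)+1/4·(-4.392109)≈-0.845512
n=4: y≈-0.845512, sp=-3, e=sp−y≈-2.154488; I≈-9.444020, D=e−e_prev≈0.003793; u=1/4·(-2.154488)+1/2·(-9.444020)+3/4·0.003793≈-5.257787; next y=-3/10·(-0.845512)+1/4·(-5.257787)≈-1.060793
n=5: y≈-1.060793, sp=-3, e=sp−y≈-1.939207; I≈-11.383226, D=e−e_prev≈0.215282; u=1/4·(-1.939207)+1/2·(-11.383226)+3/4·0.215282≈-6.014954; next y=-3/10·(-1.060793)+1/4·(-6.014954)≈-1.185500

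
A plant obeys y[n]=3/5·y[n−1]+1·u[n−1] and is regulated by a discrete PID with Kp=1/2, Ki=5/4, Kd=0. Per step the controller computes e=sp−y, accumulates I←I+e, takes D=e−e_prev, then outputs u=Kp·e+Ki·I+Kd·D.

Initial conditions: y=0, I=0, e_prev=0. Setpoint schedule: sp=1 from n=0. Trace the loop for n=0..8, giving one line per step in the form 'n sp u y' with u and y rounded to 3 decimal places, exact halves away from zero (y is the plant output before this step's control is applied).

(exact arithmetic carried between steps; '≈' marks a value shown rounded to 6 d.p. or computed from one; I and e_prev carry over from the previous line; the table rounds u and y to 3 d.p., halves away from zero)
n=0: y=0, sp=1, e=sp−y=1; I=1, D=e−e_prev=1; u=1/2·1+5/4·1+0·1=1.75; next y=3/5·0+1·1.75=1.75
n=1: y=1.75, sp=1, e=sp−y=-0.75; I=0.25, D=e−e_prev=-1.75; u=1/2·(-0.75)+5/4·0.25+0·(-1.75)=-0.0625; next y=3/5·1.75+1·(-0.0625)=0.9875
n=2: y=0.9875, sp=1, e=sp−y=0.0125; I=0.2625, D=e−e_prev=0.7625; u=1/2·0.0125+5/4·0.2625+0·0.7625=0.334375; next y=3/5·0.9875+1·0.334375=0.926875
n=3: y=0.926875, sp=1, e=sp−y=0.073125; I=0.335625, D=e−e_prev=0.060625; u=1/2·0.073125+5/4·0.335625+0·0.060625≈0.456094; next y=3/5·0.926875+1·0.456094≈1.012219
n=4: y≈1.012219, sp=1, e=sp−y≈-0.012219; I≈0.323406, D=e−e_prev≈-0.085344; u=1/2·(-0.012219)+5/4·0.323406+0·(-0.085344)≈0.398148; next y=3/5·1.012219+1·0.398148≈1.005480
n=5: y≈1.005480, sp=1, e=sp−y≈-0.005480; I≈0.317927, D=e−e_prev≈0.006739; u=1/2·(-0.005480)+5/4·0.317927+0·0.006739≈0.394668; next y=3/5·1.005480+1·0.394668≈0.997956
n=6: y≈0.997956, sp=1, e=sp−y≈0.002044; I≈0.319970, D=e−e_prev≈0.007524; u=1/2·0.002044+5/4·0.319970+0·0.007524≈0.400985; next y=3/5·0.997956+1·0.400985≈0.999759
n=7: y≈0.999759, sp=1, e=sp−y≈0.000241; I≈0.320212, D=e−e_prev≈-0.001802; u=1/2·0.000241+5/4·0.320212+0·(-0.001802)≈0.400385; next y=3/5·0.999759+1·0.400385≈1.000241
n=8: y≈1.000241, sp=1, e=sp−y≈-0.000241; I≈0.319971, D=e−e_prev≈-0.000482; u=1/2·(-0.000241)+5/4·0.319971+0·(-0.000482)≈0.399844; next y=3/5·1.000241+1·0.399844≈0.999988

0 1 1.750 0.000
1 1 -0.063 1.750
2 1 0.334 0.988
3 1 0.456 0.927
4 1 0.398 1.012
5 1 0.395 1.005
6 1 0.401 0.998
7 1 0.400 1.000
8 1 0.400 1.000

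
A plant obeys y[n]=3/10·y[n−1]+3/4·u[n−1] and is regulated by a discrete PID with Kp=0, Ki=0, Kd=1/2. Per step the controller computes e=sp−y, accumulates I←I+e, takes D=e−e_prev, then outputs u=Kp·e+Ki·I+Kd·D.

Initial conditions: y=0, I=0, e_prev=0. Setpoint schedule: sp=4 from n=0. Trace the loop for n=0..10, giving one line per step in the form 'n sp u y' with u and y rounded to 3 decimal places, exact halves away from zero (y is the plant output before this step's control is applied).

0 4 2.000 0.000
1 4 -0.750 1.500
2 4 0.806 -0.113
3 4 -0.342 0.571
4 4 0.328 -0.085
5 4 -0.153 0.220
6 4 0.134 -0.048
7 4 -0.067 0.086
8 4 0.055 -0.025
9 4 -0.029 0.034
10 4 0.023 -0.012

(exact arithmetic carried between steps; '≈' marks a value shown rounded to 6 d.p. or computed from one; I and e_prev carry over from the previous line; the table rounds u and y to 3 d.p., halves away from zero)
n=0: y=0, sp=4, e=sp−y=4; I=4, D=e−e_prev=4; u=0·4+0·4+1/2·4=2; next y=3/10·0+3/4·2=1.5
n=1: y=1.5, sp=4, e=sp−y=2.5; I=6.5, D=e−e_prev=-1.5; u=0·2.5+0·6.5+1/2·(-1.5)=-0.75; next y=3/10·1.5+3/4·(-0.75)=-0.1125
n=2: y=-0.1125, sp=4, e=sp−y=4.1125; I=10.6125, D=e−e_prev=1.6125; u=0·4.1125+0·10.6125+1/2·1.6125=0.80625; next y=3/10·(-0.1125)+3/4·0.80625≈0.570938
n=3: y≈0.570938, sp=4, e=sp−y≈3.429063; I≈14.041563, D=e−e_prev≈-0.683438; u=0·3.429063+0·14.041563+1/2·(-0.683438)≈-0.341719; next y=3/10·0.570938+3/4·(-0.341719)≈-0.085008
n=4: y≈-0.085008, sp=4, e=sp−y≈4.085008; I≈18.126570, D=e−e_prev≈0.655945; u=0·4.085008+0·18.126570+1/2·0.655945≈0.327973; next y=3/10·(-0.085008)+3/4·0.327973≈0.220477
n=5: y≈0.220477, sp=4, e=sp−y≈3.779523; I≈21.906093, D=e−e_prev≈-0.305485; u=0·3.779523+0·21.906093+1/2·(-0.305485)≈-0.152742; next y=3/10·0.220477+3/4·(-0.152742)≈-0.048414
n=6: y≈-0.048414, sp=4, e=sp−y≈4.048414; I≈25.954507, D=e−e_prev≈0.268891; u=0·4.048414+0·25.954507+1/2·0.268891≈0.134445; next y=3/10·(-0.048414)+3/4·0.134445≈0.086310
n=7: y≈0.086310, sp=4, e=sp−y≈3.913690; I≈29.868197, D=e−e_prev≈-0.134724; u=0·3.913690+0·29.868197+1/2·(-0.134724)≈-0.067362; next y=3/10·0.086310+3/4·(-0.067362)≈-0.024628
n=8: y≈-0.024628, sp=4, e=sp−y≈4.024628; I≈33.892825, D=e−e_prev≈0.110938; u=0·4.024628+0·33.892825+1/2·0.110938≈0.055469; next y=3/10·(-0.024628)+3/4·0.055469≈0.034213
n=9: y≈0.034213, sp=4, e=sp−y≈3.965787; I≈37.858612, D=e−e_prev≈-0.058842; u=0·3.965787+0·37.858612+1/2·(-0.058842)≈-0.029421; next y=3/10·0.034213+3/4·(-0.029421)≈-0.011802
n=10: y≈-0.011802, sp=4, e=sp−y≈4.011802; I≈41.870414, D=e−e_prev≈0.046015; u=0·4.011802+0·41.870414+1/2·0.046015≈0.023008; next y=3/10·(-0.011802)+3/4·0.023008≈0.013715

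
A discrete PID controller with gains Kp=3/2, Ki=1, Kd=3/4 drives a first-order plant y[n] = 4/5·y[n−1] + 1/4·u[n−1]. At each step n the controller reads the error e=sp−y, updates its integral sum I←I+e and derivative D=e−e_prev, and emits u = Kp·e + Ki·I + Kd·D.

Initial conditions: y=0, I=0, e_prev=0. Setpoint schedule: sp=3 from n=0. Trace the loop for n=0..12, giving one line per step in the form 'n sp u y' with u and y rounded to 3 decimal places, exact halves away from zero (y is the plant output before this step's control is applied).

0 3 9.750 0.000
1 3 2.578 2.438
2 3 4.458 2.595
3 3 3.046 3.190
4 3 2.901 3.314
5 3 2.477 3.376
6 3 2.330 3.320
7 3 2.233 3.239
8 3 2.224 3.149
9 3 2.248 3.075
10 3 2.290 3.022
11 3 2.332 2.990
12 3 2.367 2.975

(exact arithmetic carried between steps; '≈' marks a value shown rounded to 6 d.p. or computed from one; I and e_prev carry over from the previous line; the table rounds u and y to 3 d.p., halves away from zero)
n=0: y=0, sp=3, e=sp−y=3; I=3, D=e−e_prev=3; u=3/2·3+1·3+3/4·3=9.75; next y=4/5·0+1/4·9.75=2.4375
n=1: y=2.4375, sp=3, e=sp−y=0.5625; I=3.5625, D=e−e_prev=-2.4375; u=3/2·0.5625+1·3.5625+3/4·(-2.4375)=2.578125; next y=4/5·2.4375+1/4·2.578125≈2.594531
n=2: y≈2.594531, sp=3, e=sp−y≈0.405469; I≈3.967969, D=e−e_prev≈-0.157031; u=3/2·0.405469+1·3.967969+3/4·(-0.157031)≈4.458398; next y=4/5·2.594531+1/4·4.458398≈3.190225
n=3: y≈3.190225, sp=3, e=sp−y≈-0.190225; I≈3.777744, D=e−e_prev≈-0.595693; u=3/2·(-0.190225)+1·3.777744+3/4·(-0.595693)≈3.045637; next y=4/5·3.190225+1/4·3.045637≈3.313589
n=4: y≈3.313589, sp=3, e=sp−y≈-0.313589; I≈3.464155, D=e−e_prev≈-0.123364; u=3/2·(-0.313589)+1·3.464155+3/4·(-0.123364)≈2.901248; next y=4/5·3.313589+1/4·2.901248≈3.376183
n=5: y≈3.376183, sp=3, e=sp−y≈-0.376183; I≈3.087972, D=e−e_prev≈-0.062594; u=3/2·(-0.376183)+1·3.087972+3/4·(-0.062594)≈2.476751; next y=4/5·3.376183+1/4·2.476751≈3.320134
n=6: y≈3.320134, sp=3, e=sp−y≈-0.320134; I≈2.767837, D=e−e_prev≈0.056049; u=3/2·(-0.320134)+1·2.767837+3/4·0.056049≈2.329672; next y=4/5·3.320134+1/4·2.329672≈3.238526
n=7: y≈3.238526, sp=3, e=sp−y≈-0.238526; I≈2.529312, D=e−e_prev≈0.081609; u=3/2·(-0.238526)+1·2.529312+3/4·0.081609≈2.232730; next y=4/5·3.238526+1/4·2.232730≈3.149003
n=8: y≈3.149003, sp=3, e=sp−y≈-0.149003; I≈2.380309, D=e−e_prev≈0.089523; u=3/2·(-0.149003)+1·2.380309+3/4·0.089523≈2.223946; next y=4/5·3.149003+1/4·2.223946≈3.075189
n=9: y≈3.075189, sp=3, e=sp−y≈-0.075189; I≈2.305120, D=e−e_prev≈0.073814; u=3/2·(-0.075189)+1·2.305120+3/4·0.073814≈2.247697; next y=4/5·3.075189+1/4·2.247697≈3.022075
n=10: y≈3.022075, sp=3, e=sp−y≈-0.022075; I≈2.283044, D=e−e_prev≈0.053114; u=3/2·(-0.022075)+1·2.283044+3/4·0.053114≈2.289767; next y=4/5·3.022075+1/4·2.289767≈2.990102
n=11: y≈2.990102, sp=3, e=sp−y≈0.009898; I≈2.292942, D=e−e_prev≈0.031973; u=3/2·0.009898+1·2.292942+3/4·0.031973≈2.331770; next y=4/5·2.990102+1/4·2.331770≈2.975024
n=12: y≈2.975024, sp=3, e=sp−y≈0.024976; I≈2.317919, D=e−e_prev≈0.015078; u=3/2·0.024976+1·2.317919+3/4·0.015078≈2.366691; next y=4/5·2.975024+1/4·2.366691≈2.971692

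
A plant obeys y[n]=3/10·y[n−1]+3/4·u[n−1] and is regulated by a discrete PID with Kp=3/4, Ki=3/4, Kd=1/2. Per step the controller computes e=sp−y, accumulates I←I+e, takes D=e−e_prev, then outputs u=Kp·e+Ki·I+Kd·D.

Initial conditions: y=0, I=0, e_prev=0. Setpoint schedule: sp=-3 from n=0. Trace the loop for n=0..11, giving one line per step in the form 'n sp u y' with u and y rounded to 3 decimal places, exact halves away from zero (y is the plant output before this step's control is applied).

0 -3 -6.000 0.000
1 -3 2.250 -4.500
2 -3 -8.550 0.338
3 -3 4.663 -6.311
4 -3 -12.008 1.604
5 -3 8.754 -8.525
6 -3 -17.233 4.008
7 -3 15.238 -11.722
8 -3 -25.354 7.912
9 -3 25.387 -16.642
10 -3 -38.038 14.048
11 -3 41.245 -24.314

(exact arithmetic carried between steps; '≈' marks a value shown rounded to 6 d.p. or computed from one; I and e_prev carry over from the previous line; the table rounds u and y to 3 d.p., halves away from zero)
n=0: y=0, sp=-3, e=sp−y=-3; I=-3, D=e−e_prev=-3; u=3/4·(-3)+3/4·(-3)+1/2·(-3)=-6; next y=3/10·0+3/4·(-6)=-4.5
n=1: y=-4.5, sp=-3, e=sp−y=1.5; I=-1.5, D=e−e_prev=4.5; u=3/4·1.5+3/4·(-1.5)+1/2·4.5=2.25; next y=3/10·(-4.5)+3/4·2.25=0.3375
n=2: y=0.3375, sp=-3, e=sp−y=-3.3375; I=-4.8375, D=e−e_prev=-4.8375; u=3/4·(-3.3375)+3/4·(-4.8375)+1/2·(-4.8375)=-8.55; next y=3/10·0.3375+3/4·(-8.55)=-6.31125
n=3: y=-6.31125, sp=-3, e=sp−y=3.31125; I=-1.52625, D=e−e_prev=6.64875; u=3/4·3.31125+3/4·(-1.52625)+1/2·6.64875=4.663125; next y=3/10·(-6.31125)+3/4·4.663125≈1.603969
n=4: y≈1.603969, sp=-3, e=sp−y≈-4.603969; I≈-6.130219, D=e−e_prev≈-7.915219; u=3/4·(-4.603969)+3/4·(-6.130219)+1/2·(-7.915219)≈-12.00825; next y=3/10·1.603969+3/4·(-12.00825)≈-8.524997
n=5: y≈-8.524997, sp=-3, e=sp−y≈5.524997; I≈-0.605222, D=e−e_prev≈10.128966; u=3/4·5.524997+3/4·(-0.605222)+1/2·10.128966≈8.754314; next y=3/10·(-8.524997)+3/4·8.754314≈4.008236
n=6: y≈4.008236, sp=-3, e=sp−y≈-7.008236; I≈-7.613458, D=e−e_prev≈-12.533233; u=3/4·(-7.008236)+3/4·(-7.613458)+1/2·(-12.533233)≈-17.232888; next y=3/10·4.008236+3/4·(-17.232888)≈-11.722195
n=7: y≈-11.722195, sp=-3, e=sp−y≈8.722195; I≈1.108737, D=e−e_prev≈15.730431; u=3/4·8.722195+3/4·1.108737+1/2·15.730431≈15.238414; next y=3/10·(-11.722195)+3/4·15.238414≈7.912152
n=8: y≈7.912152, sp=-3, e=sp−y≈-10.912152; I≈-9.803416, D=e−e_prev≈-19.634347; u=3/4·(-10.912152)+3/4·(-9.803416)+1/2·(-19.634347)≈-25.353850; next y=3/10·7.912152+3/4·(-25.353850)≈-16.641741
n=9: y≈-16.641741, sp=-3, e=sp−y≈13.641741; I≈3.838326, D=e−e_prev≈24.553894; u=3/4·13.641741+3/4·3.838326+1/2·24.553894≈25.386997; next y=3/10·(-16.641741)+3/4·25.386997≈14.047726
n=10: y≈14.047726, sp=-3, e=sp−y≈-17.047726; I≈-13.209400, D=e−e_prev≈-30.689467; u=3/4·(-17.047726)+3/4·(-13.209400)+1/2·(-30.689467)≈-38.037577; next y=3/10·14.047726+3/4·(-38.037577)≈-24.313865
n=11: y≈-24.313865, sp=-3, e=sp−y≈21.313865; I≈8.104466, D=e−e_prev≈38.361591; u=3/4·21.313865+3/4·8.104466+1/2·38.361591≈41.244544; next y=3/10·(-24.313865)+3/4·41.244544≈23.639248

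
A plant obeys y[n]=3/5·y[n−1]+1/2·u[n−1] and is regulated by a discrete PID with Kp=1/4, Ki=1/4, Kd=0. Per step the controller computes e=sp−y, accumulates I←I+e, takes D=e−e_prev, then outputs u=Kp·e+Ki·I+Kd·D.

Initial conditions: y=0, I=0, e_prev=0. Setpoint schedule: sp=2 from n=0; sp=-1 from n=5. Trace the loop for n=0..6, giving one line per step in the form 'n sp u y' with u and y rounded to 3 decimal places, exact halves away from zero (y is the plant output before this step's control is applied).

0 2 1.000 0.000
1 2 1.250 0.500
2 2 1.413 0.925
3 2 1.513 1.261
4 2 1.572 1.513
5 -1 0.103 1.694
6 -1 -0.257 1.068

(exact arithmetic carried between steps; '≈' marks a value shown rounded to 6 d.p. or computed from one; I and e_prev carry over from the previous line; the table rounds u and y to 3 d.p., halves away from zero)
n=0: y=0, sp=2, e=sp−y=2; I=2, D=e−e_prev=2; u=1/4·2+1/4·2+0·2=1; next y=3/5·0+1/2·1=0.5
n=1: y=0.5, sp=2, e=sp−y=1.5; I=3.5, D=e−e_prev=-0.5; u=1/4·1.5+1/4·3.5+0·(-0.5)=1.25; next y=3/5·0.5+1/2·1.25=0.925
n=2: y=0.925, sp=2, e=sp−y=1.075; I=4.575, D=e−e_prev=-0.425; u=1/4·1.075+1/4·4.575+0·(-0.425)=1.4125; next y=3/5·0.925+1/2·1.4125=1.26125
n=3: y=1.26125, sp=2, e=sp−y=0.73875; I=5.31375, D=e−e_prev=-0.33625; u=1/4·0.73875+1/4·5.31375+0·(-0.33625)=1.513125; next y=3/5·1.26125+1/2·1.513125≈1.513313
n=4: y≈1.513313, sp=2, e=sp−y≈0.486688; I≈5.800438, D=e−e_prev≈-0.252063; u=1/4·0.486688+1/4·5.800438+0·(-0.252063)≈1.571781; next y=3/5·1.513313+1/2·1.571781≈1.693878
n=5: y≈1.693878, sp=-1, e=sp−y≈-2.693878; I≈3.106559, D=e−e_prev≈-3.180566; u=1/4·(-2.693878)+1/4·3.106559+0·(-3.180566)≈0.103170; next y=3/5·1.693878+1/2·0.103170≈1.067912
n=6: y≈1.067912, sp=-1, e=sp−y≈-2.067912; I≈1.038647, D=e−e_prev≈0.625966; u=1/4·(-2.067912)+1/4·1.038647+0·0.625966≈-0.257316; next y=3/5·1.067912+1/2·(-0.257316)≈0.512089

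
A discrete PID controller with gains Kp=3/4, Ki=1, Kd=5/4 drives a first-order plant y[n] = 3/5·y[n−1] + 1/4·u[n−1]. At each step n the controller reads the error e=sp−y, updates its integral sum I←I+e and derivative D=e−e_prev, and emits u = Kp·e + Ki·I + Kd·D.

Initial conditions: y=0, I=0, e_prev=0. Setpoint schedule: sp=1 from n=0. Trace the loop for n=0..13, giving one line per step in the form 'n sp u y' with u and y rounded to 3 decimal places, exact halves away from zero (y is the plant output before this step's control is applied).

0 1 3.000 0.000
1 1 0.500 0.750
2 1 2.213 0.575
3 1 1.449 0.898
4 1 1.946 0.901
5 1 1.671 1.027
6 1 1.781 1.034
7 1 1.660 1.066
8 1 1.668 1.054
9 1 1.614 1.050
10 1 1.607 1.033
11 1 1.588 1.022
12 1 1.587 1.010
13 1 1.584 1.003

(exact arithmetic carried between steps; '≈' marks a value shown rounded to 6 d.p. or computed from one; I and e_prev carry over from the previous line; the table rounds u and y to 3 d.p., halves away from zero)
n=0: y=0, sp=1, e=sp−y=1; I=1, D=e−e_prev=1; u=3/4·1+1·1+5/4·1=3; next y=3/5·0+1/4·3=0.75
n=1: y=0.75, sp=1, e=sp−y=0.25; I=1.25, D=e−e_prev=-0.75; u=3/4·0.25+1·1.25+5/4·(-0.75)=0.5; next y=3/5·0.75+1/4·0.5=0.575
n=2: y=0.575, sp=1, e=sp−y=0.425; I=1.675, D=e−e_prev=0.175; u=3/4·0.425+1·1.675+5/4·0.175=2.2125; next y=3/5·0.575+1/4·2.2125=0.898125
n=3: y=0.898125, sp=1, e=sp−y=0.101875; I=1.776875, D=e−e_prev=-0.323125; u=3/4·0.101875+1·1.776875+5/4·(-0.323125)=1.449375; next y=3/5·0.898125+1/4·1.449375≈0.901219
n=4: y≈0.901219, sp=1, e=sp−y≈0.098781; I≈1.875656, D=e−e_prev≈-0.003094; u=3/4·0.098781+1·1.875656+5/4·(-0.003094)≈1.945875; next y=3/5·0.901219+1/4·1.945875≈1.0272
n=5: y=1.0272, sp=1, e=sp−y=-0.0272; I≈1.848456, D=e−e_prev≈-0.125981; u=3/4·(-0.0272)+1·1.848456+5/4·(-0.125981)≈1.670580; next y=3/5·1.0272+1/4·1.670580≈1.033965
n=6: y≈1.033965, sp=1, e=sp−y≈-0.033965; I≈1.814491, D=e−e_prev≈-0.006765; u=3/4·(-0.033965)+1·1.814491+5/4·(-0.006765)≈1.780561; next y=3/5·1.033965+1/4·1.780561≈1.065519
n=7: y≈1.065519, sp=1, e=sp−y≈-0.065519; I≈1.748972, D=e−e_prev≈-0.031554; u=3/4·(-0.065519)+1·1.748972+5/4·(-0.031554)≈1.660390; next y=3/5·1.065519+1/4·1.660390≈1.054409
n=8: y≈1.054409, sp=1, e=sp−y≈-0.054409; I≈1.694563, D=e−e_prev≈0.011110; u=3/4·(-0.054409)+1·1.694563+5/4·0.011110≈1.667644; next y=3/5·1.054409+1/4·1.667644≈1.049556
n=9: y≈1.049556, sp=1, e=sp−y≈-0.049556; I≈1.645007, D=e−e_prev≈0.004853; u=3/4·(-0.049556)+1·1.645007+5/4·0.004853≈1.613905; next y=3/5·1.049556+1/4·1.613905≈1.033210
n=10: y≈1.033210, sp=1, e=sp−y≈-0.033210; I≈1.611796, D=e−e_prev≈0.016346; u=3/4·(-0.033210)+1·1.611796+5/4·0.016346≈1.607322; next y=3/5·1.033210+1/4·1.607322≈1.021757
n=11: y≈1.021757, sp=1, e=sp−y≈-0.021757; I≈1.590040, D=e−e_prev≈0.011454; u=3/4·(-0.021757)+1·1.590040+5/4·0.011454≈1.588040; next y=3/5·1.021757+1/4·1.588040≈1.010064
n=12: y≈1.010064, sp=1, e=sp−y≈-0.010064; I≈1.579976, D=e−e_prev≈0.011693; u=3/4·(-0.010064)+1·1.579976+5/4·0.011693≈1.587044; next y=3/5·1.010064+1/4·1.587044≈1.002799
n=13: y≈1.002799, sp=1, e=sp−y≈-0.002799; I≈1.577177, D=e−e_prev≈0.007264; u=3/4·(-0.002799)+1·1.577177+5/4·0.007264≈1.584158; next y=3/5·1.002799+1/4·1.584158≈0.997719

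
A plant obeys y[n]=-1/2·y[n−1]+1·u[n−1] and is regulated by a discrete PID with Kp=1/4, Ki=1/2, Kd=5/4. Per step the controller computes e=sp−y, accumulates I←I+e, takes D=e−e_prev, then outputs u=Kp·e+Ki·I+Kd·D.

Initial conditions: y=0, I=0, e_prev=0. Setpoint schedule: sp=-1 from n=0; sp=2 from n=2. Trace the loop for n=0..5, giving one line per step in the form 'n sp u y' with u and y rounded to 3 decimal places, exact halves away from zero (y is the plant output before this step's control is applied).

0 -1 -2.000 0.000
1 -1 2.750 -2.000
2 2 -4.750 3.750
3 2 18.563 -6.625
4 2 -47.094 21.875
5 2 138.406 -58.031

(exact arithmetic carried between steps; '≈' marks a value shown rounded to 6 d.p. or computed from one; I and e_prev carry over from the previous line; the table rounds u and y to 3 d.p., halves away from zero)
n=0: y=0, sp=-1, e=sp−y=-1; I=-1, D=e−e_prev=-1; u=1/4·(-1)+1/2·(-1)+5/4·(-1)=-2; next y=-1/2·0+1·(-2)=-2
n=1: y=-2, sp=-1, e=sp−y=1; I=0, D=e−e_prev=2; u=1/4·1+1/2·0+5/4·2=2.75; next y=-1/2·(-2)+1·2.75=3.75
n=2: y=3.75, sp=2, e=sp−y=-1.75; I=-1.75, D=e−e_prev=-2.75; u=1/4·(-1.75)+1/2·(-1.75)+5/4·(-2.75)=-4.75; next y=-1/2·3.75+1·(-4.75)=-6.625
n=3: y=-6.625, sp=2, e=sp−y=8.625; I=6.875, D=e−e_prev=10.375; u=1/4·8.625+1/2·6.875+5/4·10.375=18.5625; next y=-1/2·(-6.625)+1·18.5625=21.875
n=4: y=21.875, sp=2, e=sp−y=-19.875; I=-13, D=e−e_prev=-28.5; u=1/4·(-19.875)+1/2·(-13)+5/4·(-28.5)=-47.09375; next y=-1/2·21.875+1·(-47.09375)=-58.03125
n=5: y=-58.03125, sp=2, e=sp−y=60.03125; I=47.03125, D=e−e_prev=79.90625; u=1/4·60.03125+1/2·47.03125+5/4·79.90625=138.40625; next y=-1/2·(-58.03125)+1·138.40625=167.421875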